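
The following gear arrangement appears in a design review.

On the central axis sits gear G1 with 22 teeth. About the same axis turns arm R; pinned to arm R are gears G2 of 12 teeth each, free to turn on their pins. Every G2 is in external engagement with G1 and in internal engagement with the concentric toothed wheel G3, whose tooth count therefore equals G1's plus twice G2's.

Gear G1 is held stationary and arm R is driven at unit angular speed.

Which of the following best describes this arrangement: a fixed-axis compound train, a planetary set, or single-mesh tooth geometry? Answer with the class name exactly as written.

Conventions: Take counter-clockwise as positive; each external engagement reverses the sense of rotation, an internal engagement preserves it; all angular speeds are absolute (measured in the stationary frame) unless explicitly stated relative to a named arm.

planetary set (22T centre, 12T on arm, 46T internal) — Willis relation
classification: planetary set

planetary set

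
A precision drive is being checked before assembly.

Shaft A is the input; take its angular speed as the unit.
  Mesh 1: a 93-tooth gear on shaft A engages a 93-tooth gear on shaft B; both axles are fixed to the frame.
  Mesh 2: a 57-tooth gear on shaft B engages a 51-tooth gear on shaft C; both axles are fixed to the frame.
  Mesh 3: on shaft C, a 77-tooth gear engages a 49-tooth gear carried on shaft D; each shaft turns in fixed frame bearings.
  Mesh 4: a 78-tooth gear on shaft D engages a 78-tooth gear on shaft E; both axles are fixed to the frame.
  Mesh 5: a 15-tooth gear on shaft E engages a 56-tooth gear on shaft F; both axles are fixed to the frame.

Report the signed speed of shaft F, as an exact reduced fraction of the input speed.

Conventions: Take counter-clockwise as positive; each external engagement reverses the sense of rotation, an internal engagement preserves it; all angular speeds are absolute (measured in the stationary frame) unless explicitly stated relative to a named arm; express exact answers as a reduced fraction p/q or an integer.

5-mesh fixed-axis compound train (all bearings frame-fixed)
mesh 1 [93T→93T]: |ω|/ω_in = 1×93/93 = 1, sense flips to −
mesh 2 [57T→51T]: |ω|/ω_in = 1×57/51 = 19/17, sense flips to +
mesh 3 [77T→49T]: |ω|/ω_in = (19/17)×77/49 = 209/119, sense flips to −
mesh 4 [78T→78T]: |ω|/ω_in = (209/119)×78/78 = 209/119, sense flips to +
mesh 5 [15T→56T]: |ω|/ω_in = (209/119)×15/56 = 3135/6664, sense flips to −
signed output speed (× input speed) = -3135/6664

-3135/6664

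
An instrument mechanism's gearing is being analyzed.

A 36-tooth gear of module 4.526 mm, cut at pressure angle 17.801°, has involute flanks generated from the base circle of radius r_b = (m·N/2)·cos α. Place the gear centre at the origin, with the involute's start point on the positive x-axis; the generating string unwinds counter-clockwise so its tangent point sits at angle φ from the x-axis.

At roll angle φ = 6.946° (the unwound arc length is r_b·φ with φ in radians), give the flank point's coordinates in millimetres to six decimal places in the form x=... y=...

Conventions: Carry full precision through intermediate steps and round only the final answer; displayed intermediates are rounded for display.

class = single-mesh tooth geometry [base-circle involute, m = 4.526, 36T]
pitch radius r_p = m·N/2 = 4.526·36/2 = 81.468000
base radius r_b = r_p·cos α = 81.468000·cos 17.801° = 77.567643
roll angle φ = 6.946° = 0.12123057 rad
x = r_b·(cos φ + φ·sin φ) = 78.135550
y = r_b·(sin φ − φ·cos φ) = 0.046000

x=78.135550 y=0.046000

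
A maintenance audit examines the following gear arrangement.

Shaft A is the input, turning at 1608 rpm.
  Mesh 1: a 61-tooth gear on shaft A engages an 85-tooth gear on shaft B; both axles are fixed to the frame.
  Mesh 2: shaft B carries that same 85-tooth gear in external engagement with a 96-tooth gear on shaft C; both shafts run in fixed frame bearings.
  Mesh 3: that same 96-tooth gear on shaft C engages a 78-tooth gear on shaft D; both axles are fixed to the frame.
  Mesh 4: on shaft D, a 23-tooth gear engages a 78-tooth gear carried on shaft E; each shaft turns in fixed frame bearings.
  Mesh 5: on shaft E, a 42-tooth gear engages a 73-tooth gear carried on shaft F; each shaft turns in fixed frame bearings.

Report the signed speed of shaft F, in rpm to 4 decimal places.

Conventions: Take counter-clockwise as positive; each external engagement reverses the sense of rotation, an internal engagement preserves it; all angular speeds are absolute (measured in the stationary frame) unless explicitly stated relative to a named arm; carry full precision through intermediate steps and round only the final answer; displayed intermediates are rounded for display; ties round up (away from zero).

-213.3442 rpm

recognized (6 fixed axles, 5 meshes): fixed-axis compound train
mesh 1 [61T→85T]: ω = 1608.0000×61/85 = 1153.9765 rpm, sense flips to −
mesh 2 [85T→96T]: ω = 1153.9765×85/96 = 1021.7500 rpm, sense flips to +
mesh 3 [96T→78T]: ω = 1021.7500×96/78 = 1257.5385 rpm, sense flips to −
mesh 4 [23T→78T]: ω = 1257.5385×23/78 = 370.8126 rpm, sense flips to +
mesh 5 [42T→73T]: ω = 370.8126×42/73 = 213.3442 rpm, sense flips to −
signed output speed = -213.3442 rpm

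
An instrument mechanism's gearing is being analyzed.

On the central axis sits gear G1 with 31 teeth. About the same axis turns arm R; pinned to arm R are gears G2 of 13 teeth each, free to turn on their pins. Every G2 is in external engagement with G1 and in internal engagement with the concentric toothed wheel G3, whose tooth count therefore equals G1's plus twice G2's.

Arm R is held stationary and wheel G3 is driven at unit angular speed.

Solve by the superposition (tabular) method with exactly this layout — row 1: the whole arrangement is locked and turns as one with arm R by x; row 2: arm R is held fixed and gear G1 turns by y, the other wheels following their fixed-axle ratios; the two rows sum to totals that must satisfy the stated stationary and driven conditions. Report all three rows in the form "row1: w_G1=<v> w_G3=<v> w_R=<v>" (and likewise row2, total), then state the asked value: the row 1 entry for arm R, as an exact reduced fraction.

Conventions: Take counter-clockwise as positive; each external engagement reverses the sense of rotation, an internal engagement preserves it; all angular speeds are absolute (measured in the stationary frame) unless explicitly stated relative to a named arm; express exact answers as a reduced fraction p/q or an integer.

row1: w_G1=0 w_G3=0 w_R=0
row2: w_G1=-57/31 w_G3=1 w_R=0
total: w_G1=-57/31 w_G3=1 w_R=0
asked value: 0

topology: planetary set — G1 31T / G2 13T / G3 57T, arm = carrier (Willis)
row 1 — lock + rotate with arm: ω_sun = ω_ring = ω_arm = x
row 2: sun turns y, ring = −(31/57)·y, arm 0
boundary: total ω_arm = x = 0 and total ω_ring = x − (31/57)·y = 1  ⇒  y = -57/31, x = 0
row 2 ring = −(31/57)·(-57/31) = 1
totals (row 1 + row 2): sun 0 + (-57/31) = -57/31, ring 0 + 1 = 1, arm 0 + 0 = 0
asked cell (row1, arm) = 0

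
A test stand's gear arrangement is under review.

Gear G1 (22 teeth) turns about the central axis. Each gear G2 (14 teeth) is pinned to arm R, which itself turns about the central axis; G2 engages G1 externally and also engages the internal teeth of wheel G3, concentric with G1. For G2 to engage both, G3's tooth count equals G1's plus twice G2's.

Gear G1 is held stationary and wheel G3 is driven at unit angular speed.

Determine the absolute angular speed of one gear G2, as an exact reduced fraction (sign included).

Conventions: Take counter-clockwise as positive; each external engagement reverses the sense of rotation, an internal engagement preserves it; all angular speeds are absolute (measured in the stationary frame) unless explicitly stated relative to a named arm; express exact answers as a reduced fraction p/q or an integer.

25/14

recognized (axles ride arm R): planetary set, 22/14/50 teeth
ring teeth: 22 + 2·14 = 50
22(ω_sun−ω_arm) = −50(ω_ring−ω_arm),  ω_sun = 0, ω_ring = 1
22(0−ω_arm) = −50(1−ω_arm)  ⇒  72·ω_arm = 50  ⇒  ω_arm = 25/36
sun–planet mesh: 22·(0−25/36) = −14·(ω_p−ω_arm)  ⇒  ω_p−ω_arm = 275/252
ω_p = 25/36 + 275/252 = 25/14
exact speed ratio = 25/14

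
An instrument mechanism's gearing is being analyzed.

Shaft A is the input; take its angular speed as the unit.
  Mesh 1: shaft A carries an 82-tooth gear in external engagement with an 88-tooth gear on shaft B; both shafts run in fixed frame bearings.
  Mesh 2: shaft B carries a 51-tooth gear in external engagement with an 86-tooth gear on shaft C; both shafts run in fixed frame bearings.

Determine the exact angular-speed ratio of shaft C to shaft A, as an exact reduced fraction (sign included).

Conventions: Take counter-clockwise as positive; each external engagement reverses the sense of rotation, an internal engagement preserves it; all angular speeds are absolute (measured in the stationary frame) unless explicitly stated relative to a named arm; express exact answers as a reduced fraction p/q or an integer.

class = fixed-axis compound train [2 meshes; 2 ratios multiply, 2 sense flips]
mesh 1 [82T→88T]: running ratio 41/44, sense −
mesh 2 [51T→86T]: running ratio 2091/3784, sense +
ω_out/ω_in = 2091/3784

2091/3784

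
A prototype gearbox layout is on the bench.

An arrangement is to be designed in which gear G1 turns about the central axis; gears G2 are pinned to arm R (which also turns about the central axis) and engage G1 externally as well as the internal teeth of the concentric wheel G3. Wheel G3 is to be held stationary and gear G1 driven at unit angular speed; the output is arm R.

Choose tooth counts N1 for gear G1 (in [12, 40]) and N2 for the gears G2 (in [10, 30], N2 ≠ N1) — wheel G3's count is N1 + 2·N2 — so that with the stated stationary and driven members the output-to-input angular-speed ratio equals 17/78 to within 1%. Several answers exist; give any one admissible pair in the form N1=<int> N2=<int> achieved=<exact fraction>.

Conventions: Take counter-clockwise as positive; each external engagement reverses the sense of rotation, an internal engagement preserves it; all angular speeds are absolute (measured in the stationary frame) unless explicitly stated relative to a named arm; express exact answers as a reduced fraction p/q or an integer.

N1=17 N2=22 achieved=17/78

planetary set to be sized for 17/78 (Willis relation)
Willis with ω_ring = 0: ω_arm/ω_sun = N1/(N1+N3); set equal to 17/78  ⇒  N3/N1 = 1/(17/78) − 1 = 61/17
N3 = N1 + 2·N2  ⇒  N2/N1 = (N3/N1 − 1)/2 = (61/17 − 1)/2 = 22/17
smallest multiple with N1 ≥ 12 and N2 ≥ 10: k = 1  ⇒  N1 = 1·17 = 17, N2 = 1·22 = 22 (N1 ≤ 40, N2 ≤ 30, N2 ≠ N1 ✓), N3 = 17 + 2·22 = 61
check: N1/(N1+N3) with N1 = 17, N3 = 61 gives 17/78; |achieved − target| = 0 ≤ 17/7800 ✓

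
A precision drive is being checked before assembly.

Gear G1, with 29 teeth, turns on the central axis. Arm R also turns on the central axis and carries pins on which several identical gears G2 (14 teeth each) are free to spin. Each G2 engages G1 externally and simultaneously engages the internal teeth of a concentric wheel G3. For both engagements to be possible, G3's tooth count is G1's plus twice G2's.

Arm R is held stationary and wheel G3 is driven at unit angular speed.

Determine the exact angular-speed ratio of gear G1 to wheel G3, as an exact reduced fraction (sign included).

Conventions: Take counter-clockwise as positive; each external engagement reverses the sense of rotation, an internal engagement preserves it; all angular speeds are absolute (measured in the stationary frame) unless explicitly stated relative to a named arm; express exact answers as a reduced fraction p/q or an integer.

planetary set (29T centre, 14T on arm, 57T internal) — Willis relation
ring teeth: 29 + 2·14 = 57
29(ω_sun−ω_arm) = −57(ω_ring−ω_arm),  ω_arm = 0, ω_ring = 1
ω_sun = 0 − (57/29)(1−0) = -57/29
ω_out/ω_in = -57/29

-57/29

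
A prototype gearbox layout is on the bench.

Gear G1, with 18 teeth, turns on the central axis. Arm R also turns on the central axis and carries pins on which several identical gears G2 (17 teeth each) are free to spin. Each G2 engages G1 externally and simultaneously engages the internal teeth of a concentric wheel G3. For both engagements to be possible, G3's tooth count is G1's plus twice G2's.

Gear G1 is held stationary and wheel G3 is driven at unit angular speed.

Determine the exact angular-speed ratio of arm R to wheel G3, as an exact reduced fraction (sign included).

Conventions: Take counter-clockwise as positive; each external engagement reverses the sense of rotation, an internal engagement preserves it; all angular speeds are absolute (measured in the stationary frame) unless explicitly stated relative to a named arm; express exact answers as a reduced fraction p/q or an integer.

topology: planetary set — G1 18T / G2 17T / G3 52T, arm = carrier (Willis)
ring teeth: 18 + 2·17 = 52
18(ω_sun−ω_arm) = −52(ω_ring−ω_arm),  ω_sun = 0, ω_ring = 1
18(0−ω_arm) = −52(1−ω_arm)  ⇒  70·ω_arm = 52  ⇒  ω_arm = 26/35
ω_out/ω_in = 26/35

26/35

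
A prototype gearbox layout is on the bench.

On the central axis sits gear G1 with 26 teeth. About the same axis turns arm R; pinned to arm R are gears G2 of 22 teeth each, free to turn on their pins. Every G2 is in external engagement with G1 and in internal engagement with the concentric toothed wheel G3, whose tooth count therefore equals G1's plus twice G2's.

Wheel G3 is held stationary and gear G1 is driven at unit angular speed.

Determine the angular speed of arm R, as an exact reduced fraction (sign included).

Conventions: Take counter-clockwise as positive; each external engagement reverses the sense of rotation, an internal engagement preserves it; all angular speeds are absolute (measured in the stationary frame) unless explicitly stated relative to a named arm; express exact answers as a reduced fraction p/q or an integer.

recognized (axles ride arm R): planetary set, 26/22/70 teeth
ring teeth: 26 + 2·22 = 70
26(ω_sun−ω_arm) = −70(ω_ring−ω_arm),  ω_ring = 0, ω_sun = 1
26(1−ω_arm) = −70(0−ω_arm)  ⇒  96·ω_arm = 26  ⇒  ω_arm = 13/48
exact speed ratio = 13/48

13/48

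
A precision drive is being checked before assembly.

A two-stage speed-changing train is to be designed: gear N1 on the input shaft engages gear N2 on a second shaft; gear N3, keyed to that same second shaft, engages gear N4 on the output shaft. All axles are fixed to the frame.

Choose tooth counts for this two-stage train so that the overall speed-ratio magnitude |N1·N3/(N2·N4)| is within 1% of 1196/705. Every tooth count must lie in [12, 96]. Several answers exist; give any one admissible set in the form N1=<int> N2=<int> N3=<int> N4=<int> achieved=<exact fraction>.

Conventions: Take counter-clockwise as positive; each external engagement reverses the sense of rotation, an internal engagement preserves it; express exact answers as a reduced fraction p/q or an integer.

N1=13 N2=15 N3=92 N4=47 achieved=1196/705

design class (target 1196/705): fixed-axis compound train
target = 1196/705 in lowest terms: an exact hit needs N1·N3 = k·1196 and N2·N4 = k·705 for one integer k, every count in [12, 96]; additionally prefer no 1:1 stage (N1 ≠ N2, N3 ≠ N4)
k = 1: N1·N3 = 1196 = 13·92, N2·N4 = 705 = 15·47
achieved = 13·92/(15·47) = 1196/705; |achieved − target| = 0 ≤ 299/17625 ✓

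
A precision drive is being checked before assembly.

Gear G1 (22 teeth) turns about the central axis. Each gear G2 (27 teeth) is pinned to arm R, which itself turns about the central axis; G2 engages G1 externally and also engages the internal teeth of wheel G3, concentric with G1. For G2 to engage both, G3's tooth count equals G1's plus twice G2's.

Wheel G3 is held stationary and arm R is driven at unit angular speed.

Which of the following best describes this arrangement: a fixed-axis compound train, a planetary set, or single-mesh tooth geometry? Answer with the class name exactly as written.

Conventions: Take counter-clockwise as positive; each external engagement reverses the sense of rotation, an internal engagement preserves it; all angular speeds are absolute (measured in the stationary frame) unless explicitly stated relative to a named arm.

planetary set

recognized (axles ride arm R): planetary set, 22/27/76 teeth
classification: planetary set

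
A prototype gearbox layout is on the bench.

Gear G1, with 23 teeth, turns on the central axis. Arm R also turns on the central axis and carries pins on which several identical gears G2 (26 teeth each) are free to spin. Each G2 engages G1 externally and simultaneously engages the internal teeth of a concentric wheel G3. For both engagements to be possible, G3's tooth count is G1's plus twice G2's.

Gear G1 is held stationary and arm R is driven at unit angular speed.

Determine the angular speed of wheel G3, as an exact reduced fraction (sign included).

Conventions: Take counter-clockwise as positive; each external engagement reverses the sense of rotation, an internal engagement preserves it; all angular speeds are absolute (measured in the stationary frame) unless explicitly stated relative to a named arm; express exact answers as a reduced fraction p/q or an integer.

98/75

planetary set (23T centre, 26T on arm, 75T internal) — Willis relation
ring teeth: 23 + 2·26 = 75
23(ω_sun−ω_arm) = −75(ω_ring−ω_arm),  ω_sun = 0, ω_arm = 1
ω_ring = 1 − (23/75)(0−1) = 98/75
exact speed ratio = 98/75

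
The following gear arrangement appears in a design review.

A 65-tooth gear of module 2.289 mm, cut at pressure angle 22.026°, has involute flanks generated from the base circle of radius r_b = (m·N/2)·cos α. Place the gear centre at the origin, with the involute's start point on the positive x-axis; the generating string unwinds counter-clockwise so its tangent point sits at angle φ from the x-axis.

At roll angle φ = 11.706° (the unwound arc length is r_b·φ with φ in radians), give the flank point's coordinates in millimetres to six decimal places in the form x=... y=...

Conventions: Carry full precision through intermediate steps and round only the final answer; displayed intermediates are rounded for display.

class = single-mesh tooth geometry [base-circle involute, m = 2.289, 65T]
pitch radius r_p = m·N/2 = 2.289·65/2 = 74.392500
base radius r_b = r_p·cos α = 74.392500·cos 22.026° = 68.962872
roll angle φ = 11.706° = 0.20430824 rad
x = r_b·(cos φ + φ·sin φ) = 70.387206
y = r_b·(sin φ − φ·cos φ) = 0.195226

x=70.387206 y=0.195226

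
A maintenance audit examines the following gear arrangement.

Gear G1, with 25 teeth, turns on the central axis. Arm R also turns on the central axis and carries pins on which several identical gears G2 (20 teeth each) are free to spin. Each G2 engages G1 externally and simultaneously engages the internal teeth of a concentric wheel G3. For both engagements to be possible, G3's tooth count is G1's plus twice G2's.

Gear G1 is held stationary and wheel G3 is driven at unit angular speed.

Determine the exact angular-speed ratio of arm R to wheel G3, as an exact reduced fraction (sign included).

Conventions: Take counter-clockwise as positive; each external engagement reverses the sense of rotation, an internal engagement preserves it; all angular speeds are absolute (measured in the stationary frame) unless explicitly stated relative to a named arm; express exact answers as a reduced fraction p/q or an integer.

planetary set (25T centre, 20T on arm, 65T internal) — Willis relation
ring teeth: 25 + 2·20 = 65
25(ω_sun−ω_arm) = −65(ω_ring−ω_arm),  ω_sun = 0, ω_ring = 1
25(0−ω_arm) = −65(1−ω_arm)  ⇒  90·ω_arm = 65  ⇒  ω_arm = 13/18
ω_out/ω_in = 13/18

13/18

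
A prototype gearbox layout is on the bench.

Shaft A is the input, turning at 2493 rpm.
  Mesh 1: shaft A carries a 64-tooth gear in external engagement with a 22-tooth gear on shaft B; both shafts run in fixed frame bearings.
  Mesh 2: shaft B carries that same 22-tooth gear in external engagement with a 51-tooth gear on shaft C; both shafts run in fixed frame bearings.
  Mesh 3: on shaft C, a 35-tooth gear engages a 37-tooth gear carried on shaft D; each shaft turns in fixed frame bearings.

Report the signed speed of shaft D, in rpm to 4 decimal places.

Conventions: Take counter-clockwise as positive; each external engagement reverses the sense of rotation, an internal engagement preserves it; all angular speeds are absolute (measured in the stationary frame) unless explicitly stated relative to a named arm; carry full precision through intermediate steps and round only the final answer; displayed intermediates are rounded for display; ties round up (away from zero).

-2959.3641 rpm

recognized (4 fixed axles, 3 meshes): fixed-axis compound train
mesh 1 [64T→22T]: ω = 2493.0000×64/22 = 7252.3636 rpm, sense flips to −
mesh 2 [22T→51T]: ω = 7252.3636×22/51 = 3128.4706 rpm, sense flips to +
mesh 3 [35T→37T]: ω = 3128.4706×35/37 = 2959.3641 rpm, sense flips to −
signed output speed = -2959.3641 rpm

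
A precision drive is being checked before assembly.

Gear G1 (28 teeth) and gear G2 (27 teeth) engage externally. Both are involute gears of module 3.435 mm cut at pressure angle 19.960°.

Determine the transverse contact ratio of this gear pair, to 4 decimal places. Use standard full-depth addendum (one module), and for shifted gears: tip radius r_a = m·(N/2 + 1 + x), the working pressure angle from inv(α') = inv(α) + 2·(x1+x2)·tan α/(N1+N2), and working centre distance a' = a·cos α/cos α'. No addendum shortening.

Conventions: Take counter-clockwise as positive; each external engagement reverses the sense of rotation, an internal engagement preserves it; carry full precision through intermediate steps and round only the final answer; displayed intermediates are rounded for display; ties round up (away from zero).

1.6355

recognized (one external pair, fixed centres): single-mesh tooth geometry, m = 3.435, N1 = 28, N2 = 27
base radii: r_b1 = 45.201290, r_b2 = 43.586958
tip radii: r_a1 = 51.525000, r_a2 = 49.807500
no profile shift: α' = α, a' = a
action lengths: √(r_a1²−r_b1²) = 24.731943, √(r_a2²−r_b2²) = 24.103198
base pitch p_b = π·m·cos α = 10.143146
CR = (24.731943 + 24.103198 − 94.462500·sin 19.96000°)/10.143146 = 1.635493
contact ratio ≈ 1.6355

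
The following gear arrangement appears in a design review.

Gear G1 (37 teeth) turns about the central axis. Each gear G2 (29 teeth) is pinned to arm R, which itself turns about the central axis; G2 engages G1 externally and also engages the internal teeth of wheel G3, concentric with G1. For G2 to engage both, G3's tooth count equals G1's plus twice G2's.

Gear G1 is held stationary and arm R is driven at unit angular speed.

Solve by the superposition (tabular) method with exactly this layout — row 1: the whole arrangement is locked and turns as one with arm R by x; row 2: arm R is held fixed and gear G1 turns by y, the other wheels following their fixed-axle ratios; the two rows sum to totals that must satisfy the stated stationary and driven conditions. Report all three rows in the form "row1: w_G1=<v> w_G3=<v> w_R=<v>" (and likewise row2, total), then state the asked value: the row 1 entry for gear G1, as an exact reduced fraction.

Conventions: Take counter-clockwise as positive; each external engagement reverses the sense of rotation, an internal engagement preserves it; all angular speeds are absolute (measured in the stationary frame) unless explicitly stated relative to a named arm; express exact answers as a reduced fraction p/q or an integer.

row1: w_G1=1 w_G3=1 w_R=1
row2: w_G1=-1 w_G3=37/95 w_R=0
total: w_G1=0 w_G3=132/95 w_R=1
asked value: 1

recognized (axles ride arm R): planetary set, 37/29/95 teeth
superposition row 1 [locked train]: every member turns x
superposition row 2 [arm held]: sun y, ring −(37/95)·y, arm 0
boundary: total ω_sun = x + y = 0 and total ω_arm = x = 1  ⇒  y = -1, x = 1
row 2 ring = −(37/95)·(-1) = 37/95
totals (row 1 + row 2): sun 1 + (-1) = 0, ring 1 + 37/95 = 132/95, arm 1 + 0 = 1
asked cell (row1, sun) = 1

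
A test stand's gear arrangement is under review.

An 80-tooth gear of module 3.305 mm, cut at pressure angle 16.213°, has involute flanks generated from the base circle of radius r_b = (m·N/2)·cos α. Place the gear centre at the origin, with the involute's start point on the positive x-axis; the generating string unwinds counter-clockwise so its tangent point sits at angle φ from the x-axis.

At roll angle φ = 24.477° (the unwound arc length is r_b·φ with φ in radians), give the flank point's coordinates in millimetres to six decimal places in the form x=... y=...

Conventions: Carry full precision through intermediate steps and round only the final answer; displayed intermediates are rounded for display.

topology: single-mesh involute geometry — m = 3.305, N = 80
pitch radius r_p = m·N/2 = 3.305·80/2 = 132.200000
base radius r_b = r_p·cos α = 132.200000·cos 16.213° = 126.942454
roll angle φ = 24.477° = 0.42720424 rad
x = r_b·(cos φ + φ·sin φ) = 138.002989
y = r_b·(sin φ − φ·cos φ) = 3.239258

x=138.002989 y=3.239258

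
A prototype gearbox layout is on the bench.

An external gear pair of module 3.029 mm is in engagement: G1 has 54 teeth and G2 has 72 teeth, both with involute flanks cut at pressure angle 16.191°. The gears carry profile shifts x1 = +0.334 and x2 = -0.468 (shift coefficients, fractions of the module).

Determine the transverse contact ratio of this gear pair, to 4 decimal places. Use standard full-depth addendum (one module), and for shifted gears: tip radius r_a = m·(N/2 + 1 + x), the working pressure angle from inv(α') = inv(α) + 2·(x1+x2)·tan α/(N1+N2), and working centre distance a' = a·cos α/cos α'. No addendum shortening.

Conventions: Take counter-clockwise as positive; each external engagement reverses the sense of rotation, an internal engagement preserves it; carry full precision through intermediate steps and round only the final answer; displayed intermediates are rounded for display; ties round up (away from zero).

topology: single-mesh involute geometry — m = 3.029, 54T/72T pair
base radii: r_b1 = 78.539282, r_b2 = 104.719042
tip radii: r_a1 = 85.823686, r_a2 = 110.655428
inv(α') = inv(16.191°) + 2·(+0.334-0.468)·tan α/(54+72) = 0.00715268  ⇒  α' = 15.75927°
a' = a·cos α / cos α' = 190.8270·cos 16.191°/cos 15.75927° = 190.415802
action lengths: √(r_a1²−r_b1²) = 34.601826, √(r_a2²−r_b2²) = 35.756761
base pitch p_b = π·m·cos α = 9.138460
CR = (34.601826 + 35.756761 − 190.415802·sin 15.75927°)/9.138460 = 2.039993
contact ratio ≈ 2.0400

2.0400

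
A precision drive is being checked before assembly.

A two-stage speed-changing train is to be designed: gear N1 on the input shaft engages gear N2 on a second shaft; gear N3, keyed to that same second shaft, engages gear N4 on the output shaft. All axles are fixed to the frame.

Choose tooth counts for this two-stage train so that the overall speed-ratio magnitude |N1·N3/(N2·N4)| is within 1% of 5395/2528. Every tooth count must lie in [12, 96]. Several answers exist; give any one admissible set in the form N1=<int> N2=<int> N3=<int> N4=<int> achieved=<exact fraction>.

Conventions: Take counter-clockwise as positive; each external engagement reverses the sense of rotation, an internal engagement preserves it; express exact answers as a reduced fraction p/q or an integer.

2-stage fixed-axis compound train for ratio 5395/2528
target = 5395/2528 in lowest terms: an exact hit needs N1·N3 = k·5395 and N2·N4 = k·2528 for one integer k, every count in [12, 96]; additionally prefer no 1:1 stage (N1 ≠ N2, N3 ≠ N4)
k = 1: N1·N3 = 5395 = 65·83, N2·N4 = 2528 = 32·79
achieved = 65·83/(32·79) = 5395/2528; |achieved − target| = 0 ≤ 1079/50560 ✓

N1=65 N2=32 N3=83 N4=79 achieved=5395/2528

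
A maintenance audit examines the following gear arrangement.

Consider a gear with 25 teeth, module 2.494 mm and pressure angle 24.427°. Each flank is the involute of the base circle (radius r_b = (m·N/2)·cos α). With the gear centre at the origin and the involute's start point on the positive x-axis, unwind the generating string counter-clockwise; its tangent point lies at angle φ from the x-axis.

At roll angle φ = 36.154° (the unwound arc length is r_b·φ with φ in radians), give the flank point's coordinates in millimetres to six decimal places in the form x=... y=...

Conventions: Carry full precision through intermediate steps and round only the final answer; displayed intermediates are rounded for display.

x=33.485219 y=2.283859

topology: single-mesh involute geometry — m = 2.494, N = 25
pitch radius r_p = m·N/2 = 2.494·25/2 = 31.175000
base radius r_b = r_p·cos α = 31.175000·cos 24.427° = 28.384491
roll angle φ = 36.154° = 0.63100634 rad
x = r_b·(cos φ + φ·sin φ) = 33.485219
y = r_b·(sin φ − φ·cos φ) = 2.283859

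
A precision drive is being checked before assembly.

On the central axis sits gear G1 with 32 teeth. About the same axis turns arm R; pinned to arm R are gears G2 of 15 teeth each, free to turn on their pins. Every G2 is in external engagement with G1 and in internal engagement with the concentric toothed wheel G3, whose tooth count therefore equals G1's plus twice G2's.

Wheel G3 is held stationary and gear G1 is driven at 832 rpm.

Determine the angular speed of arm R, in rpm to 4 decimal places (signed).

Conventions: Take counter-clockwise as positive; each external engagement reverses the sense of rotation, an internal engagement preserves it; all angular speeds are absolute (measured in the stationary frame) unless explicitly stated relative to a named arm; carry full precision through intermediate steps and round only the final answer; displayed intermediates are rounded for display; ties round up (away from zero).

+283.2340 rpm

class = planetary set [G3 = 32+2·15 = 62; Willis about the carrier]
normalise by the input: solve with ω_sun = 1, then scale by 832 rpm
ring teeth: 32 + 2·15 = 62
32(ω_sun−ω_arm) = −62(ω_ring−ω_arm),  ω_ring = 0, ω_sun = 1
32(1−ω_arm) = −62(0−ω_arm)  ⇒  94·ω_arm = 32  ⇒  ω_arm = 16/47
scale: ω_arm = 16/47 × 832 rpm = +283.2340 rpm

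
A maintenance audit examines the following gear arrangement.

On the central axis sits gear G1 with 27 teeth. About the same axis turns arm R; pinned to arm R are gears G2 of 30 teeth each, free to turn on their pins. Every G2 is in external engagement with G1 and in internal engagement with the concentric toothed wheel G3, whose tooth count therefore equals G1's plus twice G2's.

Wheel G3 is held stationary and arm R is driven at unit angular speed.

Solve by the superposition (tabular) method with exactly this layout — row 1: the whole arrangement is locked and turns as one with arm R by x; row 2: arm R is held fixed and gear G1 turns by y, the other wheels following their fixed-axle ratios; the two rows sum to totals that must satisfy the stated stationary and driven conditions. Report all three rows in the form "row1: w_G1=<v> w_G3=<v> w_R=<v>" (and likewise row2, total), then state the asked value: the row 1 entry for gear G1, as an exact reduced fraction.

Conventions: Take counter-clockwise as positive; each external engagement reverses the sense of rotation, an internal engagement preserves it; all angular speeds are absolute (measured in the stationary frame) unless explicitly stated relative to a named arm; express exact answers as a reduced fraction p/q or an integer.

planetary set (27T centre, 30T on arm, 87T internal) — Willis relation
superposition row 1 [locked train]: every member turns x
row 2: sun turns y, ring = −(27/87)·y, arm 0
boundary: total ω_ring = x − (27/87)·y = 0 and total ω_arm = x = 1  ⇒  y = 29/9, x = 1
row 2 ring = −(27/87)·29/9 = -1
totals (row 1 + row 2): sun 1 + 29/9 = 38/9, ring 1 + (-1) = 0, arm 1 + 0 = 1
asked cell (row1, sun) = 1

row1: w_G1=1 w_G3=1 w_R=1
row2: w_G1=29/9 w_G3=-1 w_R=0
total: w_G1=38/9 w_G3=0 w_R=1
asked value: 1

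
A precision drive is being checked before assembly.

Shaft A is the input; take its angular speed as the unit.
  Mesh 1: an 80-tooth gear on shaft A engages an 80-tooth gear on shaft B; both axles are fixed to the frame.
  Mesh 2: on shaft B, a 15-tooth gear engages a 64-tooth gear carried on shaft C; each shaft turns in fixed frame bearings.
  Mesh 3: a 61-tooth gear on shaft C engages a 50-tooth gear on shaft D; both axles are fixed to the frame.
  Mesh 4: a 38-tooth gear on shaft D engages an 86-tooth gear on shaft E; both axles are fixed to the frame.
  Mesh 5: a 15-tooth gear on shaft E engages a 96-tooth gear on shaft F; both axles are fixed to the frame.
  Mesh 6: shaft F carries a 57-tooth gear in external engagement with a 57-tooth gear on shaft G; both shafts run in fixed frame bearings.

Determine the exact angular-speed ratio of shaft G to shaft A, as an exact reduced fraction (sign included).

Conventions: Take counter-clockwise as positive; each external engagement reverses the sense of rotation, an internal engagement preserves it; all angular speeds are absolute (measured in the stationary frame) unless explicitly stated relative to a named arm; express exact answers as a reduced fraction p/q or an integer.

class = fixed-axis compound train [6 meshes; 6 ratios multiply, 6 sense flips]
mesh 1 [80T→80T]: running ratio 1, sense −
mesh 2 [15T→64T]: running ratio 15/64, sense +
mesh 3 [61T→50T]: running ratio 183/640, sense −
mesh 4 [38T→86T]: running ratio 3477/27520, sense +
mesh 5 [15T→96T]: running ratio 3477/176128, sense −
mesh 6 [57T→57T]: running ratio 3477/176128, sense +
ω_out/ω_in = 3477/176128

3477/176128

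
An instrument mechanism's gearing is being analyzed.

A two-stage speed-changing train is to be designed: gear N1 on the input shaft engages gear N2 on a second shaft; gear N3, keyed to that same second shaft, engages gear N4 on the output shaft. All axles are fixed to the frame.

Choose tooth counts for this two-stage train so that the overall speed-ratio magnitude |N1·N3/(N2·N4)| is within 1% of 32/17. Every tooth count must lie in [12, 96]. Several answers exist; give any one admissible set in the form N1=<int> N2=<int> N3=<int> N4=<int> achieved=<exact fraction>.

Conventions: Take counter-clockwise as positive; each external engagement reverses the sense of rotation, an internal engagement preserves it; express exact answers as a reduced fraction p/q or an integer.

2-stage fixed-axis compound train for ratio 32/17
target = 32/17 in lowest terms: an exact hit needs N1·N3 = k·32 and N2·N4 = k·17 for one integer k, every count in [12, 96]; additionally prefer no 1:1 stage (N1 ≠ N2, N3 ≠ N4)
k = 1…11: no 1:1-free in-range split of k·32 and k·17 into factor pairs; take k = 12
k = 12: N1·N3 = 384 = 12·32, N2·N4 = 204 = 17·12
achieved = 12·32/(17·12) = 32/17; |achieved − target| = 0 ≤ 8/425 ✓

N1=12 N2=17 N3=32 N4=12 achieved=32/17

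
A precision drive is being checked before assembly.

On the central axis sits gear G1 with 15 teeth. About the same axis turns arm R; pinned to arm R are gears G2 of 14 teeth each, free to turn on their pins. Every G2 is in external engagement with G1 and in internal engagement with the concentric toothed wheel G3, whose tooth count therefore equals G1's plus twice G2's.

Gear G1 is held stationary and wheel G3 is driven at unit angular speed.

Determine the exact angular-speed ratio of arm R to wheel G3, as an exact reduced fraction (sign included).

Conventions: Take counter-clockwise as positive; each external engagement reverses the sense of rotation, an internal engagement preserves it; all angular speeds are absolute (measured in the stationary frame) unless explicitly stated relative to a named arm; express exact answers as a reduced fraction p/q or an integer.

topology: planetary set — G1 15T / G2 14T / G3 43T, arm = carrier (Willis)
ring teeth: 15 + 2·14 = 43
15(ω_sun−ω_arm) = −43(ω_ring−ω_arm),  ω_sun = 0, ω_ring = 1
15(0−ω_arm) = −43(1−ω_arm)  ⇒  58·ω_arm = 43  ⇒  ω_arm = 43/58
ω_out/ω_in = 43/58

43/58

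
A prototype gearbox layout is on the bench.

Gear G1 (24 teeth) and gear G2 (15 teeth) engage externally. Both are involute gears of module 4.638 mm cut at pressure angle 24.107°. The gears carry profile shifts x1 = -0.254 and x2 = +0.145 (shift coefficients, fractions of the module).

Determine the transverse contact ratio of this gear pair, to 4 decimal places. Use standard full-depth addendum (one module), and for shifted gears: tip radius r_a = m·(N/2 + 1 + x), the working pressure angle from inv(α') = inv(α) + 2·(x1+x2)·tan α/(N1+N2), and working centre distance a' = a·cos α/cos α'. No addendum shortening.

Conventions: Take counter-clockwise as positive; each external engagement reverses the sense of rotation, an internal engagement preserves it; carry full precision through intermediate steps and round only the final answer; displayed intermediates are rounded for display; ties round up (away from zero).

1.4323

topology: single-mesh involute geometry — m = 4.638, 24T/15T pair
base radii: r_b1 = 50.801922, r_b2 = 31.751201
tip radii: r_a1 = 59.115948, r_a2 = 40.095510
inv(α') = inv(24.107°) + 2·(-0.254+0.145)·tan α/(24+15) = 0.02422049  ⇒  α' = 23.36595°
a' = a·cos α / cos α' = 90.4410·cos 24.107°/cos 23.36595° = 89.928082
action lengths: √(r_a1²−r_b1²) = 30.230118, √(r_a2²−r_b2²) = 24.484917
base pitch p_b = π·m·cos α = 13.299912
CR = (30.230118 + 24.484917 − 89.928082·sin 23.36595°)/13.299912 = 1.432291
contact ratio ≈ 1.4323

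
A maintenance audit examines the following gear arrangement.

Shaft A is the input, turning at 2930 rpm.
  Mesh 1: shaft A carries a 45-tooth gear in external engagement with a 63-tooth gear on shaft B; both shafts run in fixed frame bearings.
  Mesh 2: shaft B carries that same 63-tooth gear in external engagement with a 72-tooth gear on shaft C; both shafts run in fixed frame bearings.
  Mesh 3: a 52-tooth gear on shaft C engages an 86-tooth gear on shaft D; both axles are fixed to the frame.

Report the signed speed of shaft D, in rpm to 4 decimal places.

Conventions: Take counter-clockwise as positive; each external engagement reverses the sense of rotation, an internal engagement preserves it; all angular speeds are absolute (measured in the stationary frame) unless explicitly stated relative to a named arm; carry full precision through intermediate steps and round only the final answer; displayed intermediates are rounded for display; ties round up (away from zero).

topology: fixed-axis compound train — 3 meshes, A→D
mesh 1 [45T→63T]: ω = 2930.0000×45/63 = 2092.8571 rpm, sense flips to −
mesh 2 [63T→72T]: ω = 2092.8571×63/72 = 1831.2500 rpm, sense flips to +
mesh 3 [52T→86T]: ω = 1831.2500×52/86 = 1107.2674 rpm, sense flips to −
signed output speed = -1107.2674 rpm

-1107.2674 rpm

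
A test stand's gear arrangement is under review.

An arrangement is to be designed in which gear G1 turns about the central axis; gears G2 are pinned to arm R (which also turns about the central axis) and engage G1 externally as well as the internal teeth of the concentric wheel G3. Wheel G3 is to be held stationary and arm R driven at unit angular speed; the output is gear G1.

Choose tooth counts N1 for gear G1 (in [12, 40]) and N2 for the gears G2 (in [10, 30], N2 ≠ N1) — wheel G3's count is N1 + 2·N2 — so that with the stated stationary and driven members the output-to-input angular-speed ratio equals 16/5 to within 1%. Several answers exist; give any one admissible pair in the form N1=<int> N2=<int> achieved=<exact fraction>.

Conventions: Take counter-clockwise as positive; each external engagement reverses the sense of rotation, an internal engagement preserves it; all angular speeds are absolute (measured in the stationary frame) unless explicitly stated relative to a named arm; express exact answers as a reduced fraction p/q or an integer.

N1=20 N2=12 achieved=16/5

design class (target 16/5): planetary set
Willis with ω_ring = 0: ω_sun/ω_arm = (N1+N3)/N1; set equal to 16/5  ⇒  N3/N1 = 16/5 − 1 = 11/5
N3 = N1 + 2·N2  ⇒  N2/N1 = (N3/N1 − 1)/2 = (11/5 − 1)/2 = 3/5
smallest multiple with N1 ≥ 12 and N2 ≥ 10: k = 4  ⇒  N1 = 4·5 = 20, N2 = 4·3 = 12 (N1 ≤ 40, N2 ≤ 30, N2 ≠ N1 ✓), N3 = 20 + 2·12 = 44
check: (N1+N3)/N1 with N1 = 20, N3 = 44 gives 16/5; |achieved − target| = 0 ≤ 4/125 ✓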